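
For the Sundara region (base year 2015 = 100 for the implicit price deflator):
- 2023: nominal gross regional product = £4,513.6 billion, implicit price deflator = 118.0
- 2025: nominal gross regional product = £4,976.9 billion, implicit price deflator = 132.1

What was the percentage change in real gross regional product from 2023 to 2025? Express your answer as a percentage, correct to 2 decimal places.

Real gross regional product 2023 = 4513.6 / 1.180 = 3825.08.
Real gross regional product 2025 = 4976.9 / 1.321 = 3767.52.
Real growth = 3767.52 / 3825.08 − 1 = -0.0150.

-1.50%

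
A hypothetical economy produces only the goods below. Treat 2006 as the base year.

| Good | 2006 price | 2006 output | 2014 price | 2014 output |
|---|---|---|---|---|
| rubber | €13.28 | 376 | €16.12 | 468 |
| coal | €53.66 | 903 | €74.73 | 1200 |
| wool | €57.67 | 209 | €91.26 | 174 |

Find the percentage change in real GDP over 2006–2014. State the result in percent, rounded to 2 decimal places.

23.11%

Real GDP 2006 = Nominal GDP 2006 = 13.28·376 + 53.66·903 + 57.67·209 = 65501.29.
Real GDP 2014 (at 2006 prices) = 13.28·468 + 53.66·1200 + 57.67·174 = 80641.62.
Real growth = 80641.62/65501.29 − 1 = 0.2311.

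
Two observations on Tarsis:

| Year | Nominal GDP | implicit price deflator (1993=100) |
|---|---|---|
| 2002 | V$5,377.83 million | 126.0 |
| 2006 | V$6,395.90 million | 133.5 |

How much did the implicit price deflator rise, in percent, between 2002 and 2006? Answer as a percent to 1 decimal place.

6.0%

Price-level change = 133.5 / 126.0 − 1 = 0.0595.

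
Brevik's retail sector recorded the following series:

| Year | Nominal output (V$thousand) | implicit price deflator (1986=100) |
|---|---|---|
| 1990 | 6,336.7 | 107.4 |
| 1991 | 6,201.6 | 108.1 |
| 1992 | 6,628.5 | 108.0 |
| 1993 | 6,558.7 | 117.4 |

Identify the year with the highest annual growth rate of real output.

1992

1991: real = 6201.6/1.081 = 5736.91; growth vs 1990 (5900.09) = -2.77%.
1992: real = 6628.5/1.080 = 6137.50; growth vs 1991 (5736.91) = 6.98%.
1993: real = 6558.7/1.174 = 5586.63; growth vs 1992 (6137.50) = -8.98%.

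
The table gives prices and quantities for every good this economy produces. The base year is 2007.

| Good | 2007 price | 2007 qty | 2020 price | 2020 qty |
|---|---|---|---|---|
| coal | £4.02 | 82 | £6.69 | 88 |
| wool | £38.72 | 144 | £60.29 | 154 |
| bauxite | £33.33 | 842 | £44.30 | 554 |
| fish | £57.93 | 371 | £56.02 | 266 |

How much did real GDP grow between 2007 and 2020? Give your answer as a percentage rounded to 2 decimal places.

-27.53%

Real GDP 2007 = Nominal GDP 2007 = 4.02·82 + 38.72·144 + 33.33·842 + 57.93·371 = 55461.21.
Real GDP 2020 (at 2007 prices) = 4.02·88 + 38.72·154 + 33.33·554 + 57.93·266 = 40190.84.
Real growth = 40190.84/55461.21 − 1 = -0.2753.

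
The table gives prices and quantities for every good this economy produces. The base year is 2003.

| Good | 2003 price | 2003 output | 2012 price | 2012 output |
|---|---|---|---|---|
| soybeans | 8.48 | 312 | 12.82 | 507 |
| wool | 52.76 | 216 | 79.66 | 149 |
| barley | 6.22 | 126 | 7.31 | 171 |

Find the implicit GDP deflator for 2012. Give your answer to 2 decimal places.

Nominal GDP 2012 = 12.82·507 + 79.66·149 + 7.31·171 = 19619.09.
Real GDP 2012 (at 2003 prices) = 8.48·507 + 52.76·149 + 6.22·171 = 13224.22.
Deflator = Nominal/Real × 100 = 19619.09/13224.22 × 100 = 148.357.

148.36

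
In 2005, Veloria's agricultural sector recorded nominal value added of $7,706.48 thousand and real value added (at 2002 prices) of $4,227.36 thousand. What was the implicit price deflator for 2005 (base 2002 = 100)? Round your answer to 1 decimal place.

182.3

implicit price deflator = (Nominal / Real) × 100 = 7706.48 / 4227.36 × 100 = 182.30.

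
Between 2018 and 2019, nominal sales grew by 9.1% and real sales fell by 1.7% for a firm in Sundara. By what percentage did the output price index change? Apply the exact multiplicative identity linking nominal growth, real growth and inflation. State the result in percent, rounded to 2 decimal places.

10.99%

(1 + g_nom) = (1 + g_real)(1 + π), so π = 1.0910 / 0.9830 − 1 = 0.10987.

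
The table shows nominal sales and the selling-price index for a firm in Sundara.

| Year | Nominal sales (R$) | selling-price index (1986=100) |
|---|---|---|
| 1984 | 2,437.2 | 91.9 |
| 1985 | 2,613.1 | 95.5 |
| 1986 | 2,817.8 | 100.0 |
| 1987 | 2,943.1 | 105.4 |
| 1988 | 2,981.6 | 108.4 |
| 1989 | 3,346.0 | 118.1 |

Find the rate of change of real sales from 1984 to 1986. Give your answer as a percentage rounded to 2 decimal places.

Real sales 1984 = 2437.2/0.919 = 2652.01.
Real sales 1986 = 2817.8/1.000 = 2817.80.
Change = 2817.80/2652.01 − 1 = 0.0625.

6.25%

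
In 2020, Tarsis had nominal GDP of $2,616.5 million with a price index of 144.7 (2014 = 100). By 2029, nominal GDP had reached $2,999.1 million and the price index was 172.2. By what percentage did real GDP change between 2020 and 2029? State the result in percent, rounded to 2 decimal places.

Deflate each year: 2020 → 2616.5/1.447 = 1808.22; 2029 → 2999.1/1.722 = 1741.64.
So real GDP changed by 1741.64/1808.22 − 1 = -0.0368, i.e. -3.68%.

-3.68%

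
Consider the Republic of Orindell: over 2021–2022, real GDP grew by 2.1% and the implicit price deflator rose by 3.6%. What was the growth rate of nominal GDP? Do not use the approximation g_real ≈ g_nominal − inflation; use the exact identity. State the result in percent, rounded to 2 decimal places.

5.78%

(1 + g_nom) = (1 + g_real)(1 + π) = 1.0210 × 1.0360 = 1.05776.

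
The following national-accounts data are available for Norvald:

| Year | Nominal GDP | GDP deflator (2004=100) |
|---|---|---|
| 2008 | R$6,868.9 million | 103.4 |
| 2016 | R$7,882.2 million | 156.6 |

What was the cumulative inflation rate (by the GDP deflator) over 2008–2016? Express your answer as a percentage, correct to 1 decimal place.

51.5%

Price-level change = 156.6 / 103.4 − 1 = 0.5145.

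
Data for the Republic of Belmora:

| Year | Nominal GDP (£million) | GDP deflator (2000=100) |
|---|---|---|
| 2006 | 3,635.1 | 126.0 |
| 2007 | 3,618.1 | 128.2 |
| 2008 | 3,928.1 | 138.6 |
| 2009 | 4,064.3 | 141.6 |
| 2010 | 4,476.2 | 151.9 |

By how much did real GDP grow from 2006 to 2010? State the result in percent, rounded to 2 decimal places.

2.14%

Real GDP 2006 = 3635.1/1.260 = 2885.00.
Real GDP 2010 = 4476.2/1.519 = 2946.81.
Change = 2946.81/2885.00 − 1 = 0.0214.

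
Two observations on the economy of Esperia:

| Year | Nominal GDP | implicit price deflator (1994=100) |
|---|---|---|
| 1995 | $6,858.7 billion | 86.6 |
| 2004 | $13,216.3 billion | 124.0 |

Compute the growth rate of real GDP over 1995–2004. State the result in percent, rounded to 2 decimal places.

34.57%

Deflate each year: 1995 → 6858.7/0.866 = 7919.98; 2004 → 13216.3/1.240 = 10658.31.
So real GDP changed by 10658.31/7919.98 − 1 = 0.3457, i.e. 34.57%.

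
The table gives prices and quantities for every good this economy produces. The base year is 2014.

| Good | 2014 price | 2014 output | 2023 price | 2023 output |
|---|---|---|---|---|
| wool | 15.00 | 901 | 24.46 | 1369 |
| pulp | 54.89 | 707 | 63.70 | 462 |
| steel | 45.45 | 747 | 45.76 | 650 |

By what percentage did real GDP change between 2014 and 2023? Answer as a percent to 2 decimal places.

-12.56%

Real GDP 2014 = Nominal GDP 2014 = 15.00·901 + 54.89·707 + 45.45·747 = 86273.38.
Real GDP 2023 (at 2014 prices) = 15.00·1369 + 54.89·462 + 45.45·650 = 75436.68.
Real growth = 75436.68/86273.38 − 1 = -0.1256.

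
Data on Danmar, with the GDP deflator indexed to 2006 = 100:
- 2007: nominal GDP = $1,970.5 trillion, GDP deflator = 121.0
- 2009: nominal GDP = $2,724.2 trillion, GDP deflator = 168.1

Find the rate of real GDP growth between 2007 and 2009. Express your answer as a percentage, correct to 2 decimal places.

Real GDP 2007 = 1970.5 / 1.210 = 1628.51.
Real GDP 2009 = 2724.2 / 1.681 = 1620.58.
Real growth = 1620.58 / 1628.51 − 1 = -0.0049.

-0.49%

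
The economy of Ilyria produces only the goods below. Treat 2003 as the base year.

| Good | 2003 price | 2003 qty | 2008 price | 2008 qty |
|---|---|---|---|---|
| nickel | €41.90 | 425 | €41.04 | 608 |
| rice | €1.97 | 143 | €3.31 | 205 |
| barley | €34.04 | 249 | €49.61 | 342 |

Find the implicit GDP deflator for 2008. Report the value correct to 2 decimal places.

113.53

Nominal GDP 2008 = 41.04·608 + 3.31·205 + 49.61·342 = 42597.49.
Real GDP 2008 (at 2003 prices) = 41.90·608 + 1.97·205 + 34.04·342 = 37520.73.
Deflator = Nominal/Real × 100 = 42597.49/37520.73 × 100 = 113.531.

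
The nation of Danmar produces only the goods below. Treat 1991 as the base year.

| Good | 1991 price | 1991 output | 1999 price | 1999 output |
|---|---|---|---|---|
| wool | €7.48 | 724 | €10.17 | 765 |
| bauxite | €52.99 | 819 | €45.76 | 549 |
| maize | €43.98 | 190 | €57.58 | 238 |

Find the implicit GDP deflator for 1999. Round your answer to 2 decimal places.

Nominal GDP 1999 = 10.17·765 + 45.76·549 + 57.58·238 = 46606.33.
Real GDP 1999 (at 1991 prices) = 7.48·765 + 52.99·549 + 43.98·238 = 45280.95.
Deflator = Nominal/Real × 100 = 46606.33/45280.95 × 100 = 102.927.

102.93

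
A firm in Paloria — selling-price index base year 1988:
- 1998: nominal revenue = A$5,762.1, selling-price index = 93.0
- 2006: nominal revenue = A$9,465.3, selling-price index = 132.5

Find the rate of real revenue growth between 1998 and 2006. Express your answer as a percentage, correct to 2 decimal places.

Deflate each year: 1998 → 5762.1/0.930 = 6195.81; 2006 → 9465.3/1.325 = 7143.62.
So real revenue changed by 7143.62/6195.81 − 1 = 0.1530, i.e. 15.30%.

15.30%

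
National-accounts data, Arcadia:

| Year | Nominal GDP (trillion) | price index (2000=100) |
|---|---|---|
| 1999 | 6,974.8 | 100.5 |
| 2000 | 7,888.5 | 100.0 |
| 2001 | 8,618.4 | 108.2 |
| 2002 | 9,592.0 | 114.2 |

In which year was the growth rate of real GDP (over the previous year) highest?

2000

2000: real = 7888.5/1.000 = 7888.50; growth vs 1999 (6940.10) = 13.67%.
2001: real = 8618.4/1.082 = 7965.25; growth vs 2000 (7888.50) = 0.97%.
2002: real = 9592.0/1.142 = 8399.30; growth vs 2001 (7965.25) = 5.45%.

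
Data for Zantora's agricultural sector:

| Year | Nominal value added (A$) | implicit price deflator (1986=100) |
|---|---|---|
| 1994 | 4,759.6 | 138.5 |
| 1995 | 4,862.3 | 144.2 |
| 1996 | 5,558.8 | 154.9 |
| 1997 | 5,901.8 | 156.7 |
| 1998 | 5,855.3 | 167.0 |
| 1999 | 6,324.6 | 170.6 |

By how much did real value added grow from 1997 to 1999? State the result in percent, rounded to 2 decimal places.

Real value added 1997 = 5901.8/1.567 = 3766.31.
Real value added 1999 = 6324.6/1.706 = 3707.27.
Change = 3707.27/3766.31 − 1 = -0.0157.

-1.57%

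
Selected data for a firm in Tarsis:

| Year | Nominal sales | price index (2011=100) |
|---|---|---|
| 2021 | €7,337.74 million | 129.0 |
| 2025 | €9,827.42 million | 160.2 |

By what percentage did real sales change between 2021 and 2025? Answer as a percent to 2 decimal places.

Real sales 2021 = 7337.74 / 1.290 = 5688.17.
Real sales 2025 = 9827.42 / 1.602 = 6134.47.
Real growth = 6134.47 / 5688.17 − 1 = 0.0785.

7.85%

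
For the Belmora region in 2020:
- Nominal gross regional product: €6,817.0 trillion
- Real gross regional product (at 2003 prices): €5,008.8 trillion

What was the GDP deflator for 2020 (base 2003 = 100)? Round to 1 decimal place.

136.1

GDP deflator = (Nominal / Real) × 100 = 6817.0 / 5008.8 × 100 = 136.10.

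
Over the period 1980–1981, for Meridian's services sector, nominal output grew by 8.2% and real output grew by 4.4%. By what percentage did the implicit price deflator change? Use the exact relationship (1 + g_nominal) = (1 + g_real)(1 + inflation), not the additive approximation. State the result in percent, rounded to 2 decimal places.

(1 + g_nom) = (1 + g_real)(1 + π), so π = 1.0820 / 1.0440 − 1 = 0.03640.

3.64%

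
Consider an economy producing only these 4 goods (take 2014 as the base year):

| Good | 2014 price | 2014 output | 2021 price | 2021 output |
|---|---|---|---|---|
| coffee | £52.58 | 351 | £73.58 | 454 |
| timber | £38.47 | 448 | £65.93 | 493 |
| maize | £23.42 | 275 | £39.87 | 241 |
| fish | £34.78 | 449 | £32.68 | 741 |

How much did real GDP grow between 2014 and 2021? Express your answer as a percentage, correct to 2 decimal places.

Real GDP 2014 = Nominal GDP 2014 = 52.58·351 + 38.47·448 + 23.42·275 + 34.78·449 = 57746.86.
Real GDP 2021 (at 2014 prices) = 52.58·454 + 38.47·493 + 23.42·241 + 34.78·741 = 74253.23.
Real growth = 74253.23/57746.86 − 1 = 0.2858.

28.58%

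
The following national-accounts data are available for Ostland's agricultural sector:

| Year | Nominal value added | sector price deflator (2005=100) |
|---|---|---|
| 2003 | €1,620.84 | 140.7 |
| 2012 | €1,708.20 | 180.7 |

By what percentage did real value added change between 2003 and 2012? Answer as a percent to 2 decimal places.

Real value added 2003 = 1620.84 / 1.407 = 1151.98.
Real value added 2012 = 1708.20 / 1.807 = 945.32.
Real growth = 945.32 / 1151.98 − 1 = -0.1794.

-17.94%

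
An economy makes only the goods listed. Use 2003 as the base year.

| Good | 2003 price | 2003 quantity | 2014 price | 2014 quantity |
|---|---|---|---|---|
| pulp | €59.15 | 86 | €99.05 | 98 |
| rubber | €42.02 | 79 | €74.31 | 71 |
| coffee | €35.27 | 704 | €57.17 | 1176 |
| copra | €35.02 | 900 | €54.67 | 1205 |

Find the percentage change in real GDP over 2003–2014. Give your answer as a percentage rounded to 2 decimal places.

42.78%

Real GDP 2003 = Nominal GDP 2003 = 59.15·86 + 42.02·79 + 35.27·704 + 35.02·900 = 64754.56.
Real GDP 2014 (at 2003 prices) = 59.15·98 + 42.02·71 + 35.27·1176 + 35.02·1205 = 92456.74.
Real growth = 92456.74/64754.56 − 1 = 0.4278.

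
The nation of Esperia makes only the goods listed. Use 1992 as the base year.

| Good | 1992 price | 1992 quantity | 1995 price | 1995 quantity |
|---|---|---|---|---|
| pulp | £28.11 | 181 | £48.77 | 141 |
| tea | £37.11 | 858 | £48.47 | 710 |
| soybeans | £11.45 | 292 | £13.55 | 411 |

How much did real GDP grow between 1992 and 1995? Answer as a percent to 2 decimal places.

-13.05%

Real GDP 1992 = Nominal GDP 1992 = 28.11·181 + 37.11·858 + 11.45·292 = 40271.69.
Real GDP 1995 (at 1992 prices) = 28.11·141 + 37.11·710 + 11.45·411 = 35017.56.
Real growth = 35017.56/40271.69 − 1 = -0.1305.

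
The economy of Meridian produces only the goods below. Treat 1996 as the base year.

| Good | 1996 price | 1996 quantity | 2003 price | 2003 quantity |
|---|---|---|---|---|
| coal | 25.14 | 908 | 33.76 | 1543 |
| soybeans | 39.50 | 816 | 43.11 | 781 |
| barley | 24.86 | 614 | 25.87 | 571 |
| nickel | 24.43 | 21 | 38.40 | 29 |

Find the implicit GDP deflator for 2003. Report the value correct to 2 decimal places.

120.23

Nominal GDP 2003 = 33.76·1543 + 43.11·781 + 25.87·571 + 38.40·29 = 101645.96.
Real GDP 2003 (at 1996 prices) = 25.14·1543 + 39.50·781 + 24.86·571 + 24.43·29 = 84544.05.
Deflator = Nominal/Real × 100 = 101645.96/84544.05 × 100 = 120.228.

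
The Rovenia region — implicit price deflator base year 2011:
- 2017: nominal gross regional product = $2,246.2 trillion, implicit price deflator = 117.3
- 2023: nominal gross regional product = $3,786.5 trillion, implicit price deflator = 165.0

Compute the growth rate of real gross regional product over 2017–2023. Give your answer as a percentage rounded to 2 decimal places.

Deflate each year: 2017 → 2246.2/1.173 = 1914.92; 2023 → 3786.5/1.650 = 2294.85.
So real gross regional product changed by 2294.85/1914.92 − 1 = 0.1984, i.e. 19.84%.

19.84%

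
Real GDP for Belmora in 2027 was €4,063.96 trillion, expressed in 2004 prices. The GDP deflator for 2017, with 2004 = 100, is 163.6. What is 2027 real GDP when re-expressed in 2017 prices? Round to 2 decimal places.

Real GDP in 2017 prices = Real GDP in 2004 prices × (P_2017/P_2004) = 4063.96 × 1.636 = 6648.64.

€6,648.64 trillion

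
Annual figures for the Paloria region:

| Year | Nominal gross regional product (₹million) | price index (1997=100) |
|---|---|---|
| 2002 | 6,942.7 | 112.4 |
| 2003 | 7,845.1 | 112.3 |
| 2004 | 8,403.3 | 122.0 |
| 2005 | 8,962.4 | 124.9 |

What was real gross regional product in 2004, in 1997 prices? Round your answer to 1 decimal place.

₹6,888.0 million

Real gross regional product 2004 = 8403.3 / 1.220 = 6887.95.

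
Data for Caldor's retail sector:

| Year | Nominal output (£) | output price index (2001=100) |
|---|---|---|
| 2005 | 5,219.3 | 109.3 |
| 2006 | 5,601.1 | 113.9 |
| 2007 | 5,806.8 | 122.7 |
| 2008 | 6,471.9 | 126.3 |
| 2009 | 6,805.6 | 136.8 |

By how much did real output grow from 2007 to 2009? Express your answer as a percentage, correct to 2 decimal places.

Real output 2007 = 5806.8/1.227 = 4732.52.
Real output 2009 = 6805.6/1.368 = 4974.85.
Change = 4974.85/4732.52 − 1 = 0.0512.

5.12%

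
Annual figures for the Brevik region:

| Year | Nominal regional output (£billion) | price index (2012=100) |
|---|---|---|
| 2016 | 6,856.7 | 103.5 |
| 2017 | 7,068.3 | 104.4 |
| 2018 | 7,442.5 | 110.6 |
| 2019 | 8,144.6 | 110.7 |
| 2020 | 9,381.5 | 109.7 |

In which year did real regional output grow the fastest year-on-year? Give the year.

2017: real = 7068.3/1.044 = 6770.40; growth vs 2016 (6624.83) = 2.20%.
2018: real = 7442.5/1.106 = 6729.20; growth vs 2017 (6770.40) = -0.61%.
2019: real = 8144.6/1.107 = 7357.36; growth vs 2018 (6729.20) = 9.33%.
2020: real = 9381.5/1.097 = 8551.96; growth vs 2019 (7357.36) = 16.24%.

2020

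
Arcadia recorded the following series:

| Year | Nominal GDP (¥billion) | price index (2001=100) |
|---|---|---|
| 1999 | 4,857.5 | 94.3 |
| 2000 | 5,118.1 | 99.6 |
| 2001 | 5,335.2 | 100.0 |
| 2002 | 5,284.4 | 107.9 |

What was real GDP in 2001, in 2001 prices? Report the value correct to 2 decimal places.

Real GDP 2001 = 5335.2 / 1.000 = 5335.20.

¥5,335.20 billion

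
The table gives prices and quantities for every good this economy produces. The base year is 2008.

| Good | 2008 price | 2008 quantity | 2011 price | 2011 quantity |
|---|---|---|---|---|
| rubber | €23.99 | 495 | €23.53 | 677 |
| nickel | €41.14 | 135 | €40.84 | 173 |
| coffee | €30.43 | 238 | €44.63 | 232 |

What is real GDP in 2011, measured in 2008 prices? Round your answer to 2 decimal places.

€30418.21

Real GDP 2011 = Σ (p_2008 × q_2011) = 23.99·677 + 41.14·173 + 30.43·232 = 30418.21.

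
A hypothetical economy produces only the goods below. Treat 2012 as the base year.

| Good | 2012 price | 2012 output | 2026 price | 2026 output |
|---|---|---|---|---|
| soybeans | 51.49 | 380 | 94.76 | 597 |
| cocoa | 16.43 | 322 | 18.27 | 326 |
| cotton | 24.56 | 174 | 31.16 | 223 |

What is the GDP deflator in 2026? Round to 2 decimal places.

Nominal GDP 2026 = 94.76·597 + 18.27·326 + 31.16·223 = 69476.42.
Real GDP 2026 (at 2012 prices) = 51.49·597 + 16.43·326 + 24.56·223 = 41572.59.
Deflator = Nominal/Real × 100 = 69476.42/41572.59 × 100 = 167.121.

167.12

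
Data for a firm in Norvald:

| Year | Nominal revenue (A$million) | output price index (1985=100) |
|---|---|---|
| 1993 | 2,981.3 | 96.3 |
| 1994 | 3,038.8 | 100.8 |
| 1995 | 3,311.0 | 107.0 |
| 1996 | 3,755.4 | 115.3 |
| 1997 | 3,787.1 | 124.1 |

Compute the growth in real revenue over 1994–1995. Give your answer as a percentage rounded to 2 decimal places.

Real revenue 1994 = 3038.8/1.008 = 3014.68.
Real revenue 1995 = 3311.0/1.070 = 3094.39.
Change = 3094.39/3014.68 − 1 = 0.0264.

2.64%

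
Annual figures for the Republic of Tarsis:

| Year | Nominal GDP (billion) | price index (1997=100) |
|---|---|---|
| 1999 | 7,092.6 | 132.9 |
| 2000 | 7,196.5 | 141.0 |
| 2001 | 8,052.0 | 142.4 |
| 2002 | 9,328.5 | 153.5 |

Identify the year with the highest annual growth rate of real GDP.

2001

2000: real = 7196.5/1.410 = 5103.90; growth vs 1999 (5336.79) = -4.36%.
2001: real = 8052.0/1.424 = 5654.49; growth vs 2000 (5103.90) = 10.79%.
2002: real = 9328.5/1.535 = 6077.20; growth vs 2001 (5654.49) = 7.48%.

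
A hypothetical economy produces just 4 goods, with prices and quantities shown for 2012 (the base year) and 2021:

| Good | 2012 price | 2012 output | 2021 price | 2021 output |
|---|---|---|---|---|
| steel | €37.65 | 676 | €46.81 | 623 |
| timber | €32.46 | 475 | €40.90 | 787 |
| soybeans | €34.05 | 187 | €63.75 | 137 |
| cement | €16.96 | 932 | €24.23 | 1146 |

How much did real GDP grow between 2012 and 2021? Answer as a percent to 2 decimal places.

Real GDP 2012 = Nominal GDP 2012 = 37.65·676 + 32.46·475 + 34.05·187 + 16.96·932 = 63043.97.
Real GDP 2021 (at 2012 prices) = 37.65·623 + 32.46·787 + 34.05·137 + 16.96·1146 = 73102.98.
Real growth = 73102.98/63043.97 − 1 = 0.1596.

15.96%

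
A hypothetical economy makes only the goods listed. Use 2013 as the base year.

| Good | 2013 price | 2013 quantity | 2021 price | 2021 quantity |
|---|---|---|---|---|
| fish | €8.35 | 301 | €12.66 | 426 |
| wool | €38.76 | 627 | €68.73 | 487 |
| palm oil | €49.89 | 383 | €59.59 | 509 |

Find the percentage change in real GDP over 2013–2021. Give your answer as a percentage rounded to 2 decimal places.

4.14%

Real GDP 2013 = Nominal GDP 2013 = 8.35·301 + 38.76·627 + 49.89·383 = 45923.74.
Real GDP 2021 (at 2013 prices) = 8.35·426 + 38.76·487 + 49.89·509 = 47827.23.
Real growth = 47827.23/45923.74 − 1 = 0.0414.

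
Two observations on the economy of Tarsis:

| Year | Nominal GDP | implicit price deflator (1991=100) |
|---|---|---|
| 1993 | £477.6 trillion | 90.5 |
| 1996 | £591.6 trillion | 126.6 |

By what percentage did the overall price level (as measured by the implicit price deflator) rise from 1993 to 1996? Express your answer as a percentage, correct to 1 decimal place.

Price-level change = 126.6 / 90.5 − 1 = 0.3989.

39.9%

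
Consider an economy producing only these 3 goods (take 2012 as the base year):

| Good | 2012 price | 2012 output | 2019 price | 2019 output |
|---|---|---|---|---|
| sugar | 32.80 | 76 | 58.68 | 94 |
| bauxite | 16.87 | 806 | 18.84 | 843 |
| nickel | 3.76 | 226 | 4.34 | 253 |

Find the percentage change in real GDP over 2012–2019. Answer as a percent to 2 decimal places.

7.77%

Real GDP 2012 = Nominal GDP 2012 = 32.80·76 + 16.87·806 + 3.76·226 = 16939.78.
Real GDP 2019 (at 2012 prices) = 32.80·94 + 16.87·843 + 3.76·253 = 18255.89.
Real growth = 18255.89/16939.78 − 1 = 0.0777.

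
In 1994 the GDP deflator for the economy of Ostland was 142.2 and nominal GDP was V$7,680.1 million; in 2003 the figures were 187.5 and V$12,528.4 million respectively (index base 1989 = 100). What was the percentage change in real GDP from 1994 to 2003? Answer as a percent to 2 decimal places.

23.72%

Deflate each year: 1994 → 7680.1/1.422 = 5400.91; 2003 → 12528.4/1.875 = 6681.81.
So real GDP changed by 6681.81/5400.91 − 1 = 0.2372, i.e. 23.72%.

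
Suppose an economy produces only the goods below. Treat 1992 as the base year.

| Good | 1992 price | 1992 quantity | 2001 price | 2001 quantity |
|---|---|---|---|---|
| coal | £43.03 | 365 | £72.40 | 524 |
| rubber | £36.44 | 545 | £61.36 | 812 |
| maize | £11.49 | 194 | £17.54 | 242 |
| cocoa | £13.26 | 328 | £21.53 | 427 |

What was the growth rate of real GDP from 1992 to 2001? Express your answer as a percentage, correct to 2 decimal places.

43.74%

Real GDP 1992 = Nominal GDP 1992 = 43.03·365 + 36.44·545 + 11.49·194 + 13.26·328 = 42144.09.
Real GDP 2001 (at 1992 prices) = 43.03·524 + 36.44·812 + 11.49·242 + 13.26·427 = 60579.60.
Real growth = 60579.60/42144.09 − 1 = 0.4374.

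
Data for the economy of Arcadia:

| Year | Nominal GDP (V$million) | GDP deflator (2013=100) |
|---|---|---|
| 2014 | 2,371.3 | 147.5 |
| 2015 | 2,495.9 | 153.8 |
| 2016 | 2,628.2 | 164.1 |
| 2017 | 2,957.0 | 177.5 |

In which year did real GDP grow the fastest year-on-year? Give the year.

2015: real = 2495.9/1.538 = 1622.82; growth vs 2014 (1607.66) = 0.94%.
2016: real = 2628.2/1.641 = 1601.58; growth vs 2015 (1622.82) = -1.31%.
2017: real = 2957.0/1.775 = 1665.92; growth vs 2016 (1601.58) = 4.02%.

2017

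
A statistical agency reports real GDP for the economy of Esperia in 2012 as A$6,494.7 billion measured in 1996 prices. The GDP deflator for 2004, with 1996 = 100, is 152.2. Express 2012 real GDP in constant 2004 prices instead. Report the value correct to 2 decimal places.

A$9,884.93 billion

Real GDP in 2004 prices = Real GDP in 1996 prices × (P_2004/P_1996) = 6494.7 × 1.522 = 9884.93.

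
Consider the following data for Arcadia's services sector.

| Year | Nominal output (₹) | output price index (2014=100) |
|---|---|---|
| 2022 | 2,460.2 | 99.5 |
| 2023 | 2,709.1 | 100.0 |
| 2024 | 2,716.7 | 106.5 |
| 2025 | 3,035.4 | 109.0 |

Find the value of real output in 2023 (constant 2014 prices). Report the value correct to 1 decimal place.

₹2,709.1

Real output 2023 = 2709.1 / 1.000 = 2709.10.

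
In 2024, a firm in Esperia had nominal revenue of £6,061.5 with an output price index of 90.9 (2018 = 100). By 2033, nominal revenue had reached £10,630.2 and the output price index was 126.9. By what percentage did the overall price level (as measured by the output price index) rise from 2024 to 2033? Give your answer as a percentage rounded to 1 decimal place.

Price-level change = 126.9 / 90.9 − 1 = 0.3960.

39.6%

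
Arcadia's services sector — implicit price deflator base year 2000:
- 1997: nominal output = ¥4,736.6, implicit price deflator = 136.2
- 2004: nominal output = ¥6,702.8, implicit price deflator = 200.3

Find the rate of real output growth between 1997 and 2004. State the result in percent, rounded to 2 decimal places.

-3.78%

Real output 1997 = 4736.6 / 1.362 = 3477.68.
Real output 2004 = 6702.8 / 2.003 = 3346.38.
Real growth = 3346.38 / 3477.68 − 1 = -0.0378.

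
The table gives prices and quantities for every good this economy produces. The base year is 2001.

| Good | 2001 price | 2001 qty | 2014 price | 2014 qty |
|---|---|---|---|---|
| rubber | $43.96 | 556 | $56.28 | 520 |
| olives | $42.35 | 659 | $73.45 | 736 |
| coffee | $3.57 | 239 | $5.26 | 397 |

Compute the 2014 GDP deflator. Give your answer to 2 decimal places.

Nominal GDP 2014 = 56.28·520 + 73.45·736 + 5.26·397 = 85413.02.
Real GDP 2014 (at 2001 prices) = 43.96·520 + 42.35·736 + 3.57·397 = 55446.09.
Deflator = Nominal/Real × 100 = 85413.02/55446.09 × 100 = 154.047.

154.05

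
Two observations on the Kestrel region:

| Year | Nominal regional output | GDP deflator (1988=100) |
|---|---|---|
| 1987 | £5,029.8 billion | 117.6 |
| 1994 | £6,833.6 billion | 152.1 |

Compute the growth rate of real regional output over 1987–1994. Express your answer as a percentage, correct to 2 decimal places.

Deflate each year: 1987 → 5029.8/1.176 = 4277.04; 1994 → 6833.6/1.521 = 4492.83.
So real regional output changed by 4492.83/4277.04 − 1 = 0.0505, i.e. 5.05%.

5.05%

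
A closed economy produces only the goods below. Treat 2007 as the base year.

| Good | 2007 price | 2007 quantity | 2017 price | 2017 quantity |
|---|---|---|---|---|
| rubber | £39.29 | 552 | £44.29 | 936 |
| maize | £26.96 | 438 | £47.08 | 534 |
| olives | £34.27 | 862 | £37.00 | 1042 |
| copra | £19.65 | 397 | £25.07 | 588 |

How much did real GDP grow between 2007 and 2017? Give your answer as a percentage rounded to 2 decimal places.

Real GDP 2007 = Nominal GDP 2007 = 39.29·552 + 26.96·438 + 34.27·862 + 19.65·397 = 70838.35.
Real GDP 2017 (at 2007 prices) = 39.29·936 + 26.96·534 + 34.27·1042 + 19.65·588 = 98435.62.
Real growth = 98435.62/70838.35 − 1 = 0.3896.

38.96%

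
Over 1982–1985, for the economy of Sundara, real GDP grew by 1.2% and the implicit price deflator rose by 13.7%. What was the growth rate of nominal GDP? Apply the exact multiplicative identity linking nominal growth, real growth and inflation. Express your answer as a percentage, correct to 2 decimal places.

(1 + g_nom) = (1 + g_real)(1 + π) = 1.0120 × 1.1370 = 1.15064.

15.06%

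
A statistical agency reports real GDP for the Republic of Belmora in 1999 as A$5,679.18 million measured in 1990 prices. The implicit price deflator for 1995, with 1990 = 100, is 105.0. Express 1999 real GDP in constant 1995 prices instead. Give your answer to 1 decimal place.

A$5,963.1 million

Real GDP in 1995 prices = Real GDP in 1990 prices × (P_1995/P_1990) = 5679.18 × 1.050 = 5963.14.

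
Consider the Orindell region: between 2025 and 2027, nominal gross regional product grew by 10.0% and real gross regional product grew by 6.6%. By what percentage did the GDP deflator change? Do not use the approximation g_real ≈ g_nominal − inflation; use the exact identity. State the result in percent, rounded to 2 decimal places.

(1 + g_nom) = (1 + g_real)(1 + π), so π = 1.1000 / 1.0660 − 1 = 0.03189.

3.19%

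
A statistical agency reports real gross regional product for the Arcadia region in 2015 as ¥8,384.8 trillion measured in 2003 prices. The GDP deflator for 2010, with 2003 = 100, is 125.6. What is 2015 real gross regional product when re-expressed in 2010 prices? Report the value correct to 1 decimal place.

¥10,531.3 trillion

Real gross regional product in 2010 prices = Real gross regional product in 2003 prices × (P_2010/P_2003) = 8384.8 × 1.256 = 10531.31.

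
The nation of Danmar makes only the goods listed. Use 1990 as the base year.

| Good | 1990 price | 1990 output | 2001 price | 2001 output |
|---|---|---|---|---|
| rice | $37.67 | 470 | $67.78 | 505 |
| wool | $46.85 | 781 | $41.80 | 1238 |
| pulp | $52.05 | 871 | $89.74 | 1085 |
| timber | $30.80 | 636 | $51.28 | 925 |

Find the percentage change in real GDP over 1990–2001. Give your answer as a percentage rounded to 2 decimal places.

35.87%

Real GDP 1990 = Nominal GDP 1990 = 37.67·470 + 46.85·781 + 52.05·871 + 30.80·636 = 119219.10.
Real GDP 2001 (at 1990 prices) = 37.67·505 + 46.85·1238 + 52.05·1085 + 30.80·925 = 161987.90.
Real growth = 161987.90/119219.10 − 1 = 0.3587.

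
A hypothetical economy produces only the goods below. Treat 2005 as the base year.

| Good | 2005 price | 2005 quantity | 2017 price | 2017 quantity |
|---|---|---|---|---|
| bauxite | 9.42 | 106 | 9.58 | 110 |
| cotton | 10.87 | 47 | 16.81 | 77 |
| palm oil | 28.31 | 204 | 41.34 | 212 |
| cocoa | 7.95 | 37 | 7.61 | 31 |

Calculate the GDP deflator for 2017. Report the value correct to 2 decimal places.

Nominal GDP 2017 = 9.58·110 + 16.81·77 + 41.34·212 + 7.61·31 = 11348.16.
Real GDP 2017 (at 2005 prices) = 9.42·110 + 10.87·77 + 28.31·212 + 7.95·31 = 8121.36.
Deflator = Nominal/Real × 100 = 11348.16/8121.36 × 100 = 139.732.

139.73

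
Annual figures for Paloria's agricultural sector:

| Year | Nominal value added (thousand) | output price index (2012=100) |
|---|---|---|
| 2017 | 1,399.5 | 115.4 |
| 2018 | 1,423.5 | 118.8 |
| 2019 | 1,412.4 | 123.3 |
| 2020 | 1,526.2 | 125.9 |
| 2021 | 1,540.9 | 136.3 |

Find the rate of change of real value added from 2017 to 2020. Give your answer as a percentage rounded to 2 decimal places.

-0.04%

Real value added 2017 = 1399.5/1.154 = 1212.74.
Real value added 2020 = 1526.2/1.259 = 1212.23.
Change = 1212.23/1212.74 − 1 = -0.0004.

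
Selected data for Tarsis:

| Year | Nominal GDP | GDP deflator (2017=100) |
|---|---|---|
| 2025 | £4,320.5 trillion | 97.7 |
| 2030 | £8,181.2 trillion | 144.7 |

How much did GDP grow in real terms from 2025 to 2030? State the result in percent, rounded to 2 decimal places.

Deflate each year: 2025 → 4320.5/0.977 = 4422.21; 2030 → 8181.2/1.447 = 5653.90.
So real GDP changed by 5653.90/4422.21 − 1 = 0.2785, i.e. 27.85%.

27.85%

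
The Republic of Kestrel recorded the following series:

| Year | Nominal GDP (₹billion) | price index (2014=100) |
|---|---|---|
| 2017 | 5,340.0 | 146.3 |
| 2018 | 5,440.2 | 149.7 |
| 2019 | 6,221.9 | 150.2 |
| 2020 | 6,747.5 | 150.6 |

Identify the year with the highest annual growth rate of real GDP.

2019

2018: real = 5440.2/1.497 = 3634.07; growth vs 2017 (3650.03) = -0.44%.
2019: real = 6221.9/1.502 = 4142.41; growth vs 2018 (3634.07) = 13.99%.
2020: real = 6747.5/1.506 = 4480.41; growth vs 2019 (4142.41) = 8.16%.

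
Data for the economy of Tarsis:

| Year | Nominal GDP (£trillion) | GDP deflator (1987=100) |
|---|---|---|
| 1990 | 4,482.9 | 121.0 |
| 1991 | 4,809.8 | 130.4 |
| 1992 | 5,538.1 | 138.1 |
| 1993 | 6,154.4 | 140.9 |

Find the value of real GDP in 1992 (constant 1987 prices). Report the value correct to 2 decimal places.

Real GDP 1992 = 5538.1 / 1.381 = 4010.21.

£4,010.21 trillion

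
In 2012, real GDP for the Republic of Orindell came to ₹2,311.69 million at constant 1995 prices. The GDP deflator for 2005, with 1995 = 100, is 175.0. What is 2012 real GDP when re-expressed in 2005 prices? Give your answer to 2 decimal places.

₹4,045.46 million

Real GDP in 2005 prices = Real GDP in 1995 prices × (P_2005/P_1995) = 2311.69 × 1.750 = 4045.46.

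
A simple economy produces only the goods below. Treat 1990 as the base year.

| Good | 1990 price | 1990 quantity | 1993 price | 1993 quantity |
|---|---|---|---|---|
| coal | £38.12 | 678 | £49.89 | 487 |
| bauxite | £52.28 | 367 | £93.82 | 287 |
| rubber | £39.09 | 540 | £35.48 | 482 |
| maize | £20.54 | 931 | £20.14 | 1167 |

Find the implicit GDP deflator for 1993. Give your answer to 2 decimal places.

120.22

Nominal GDP 1993 = 49.89·487 + 93.82·287 + 35.48·482 + 20.14·1167 = 91827.51.
Real GDP 1993 (at 1990 prices) = 38.12·487 + 52.28·287 + 39.09·482 + 20.54·1167 = 76380.36.
Deflator = Nominal/Real × 100 = 91827.51/76380.36 × 100 = 120.224.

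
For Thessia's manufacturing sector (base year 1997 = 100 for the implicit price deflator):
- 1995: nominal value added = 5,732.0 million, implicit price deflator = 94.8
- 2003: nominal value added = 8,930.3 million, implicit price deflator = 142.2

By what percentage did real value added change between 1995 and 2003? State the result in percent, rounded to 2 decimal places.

Real value added 1995 = 5732.0 / 0.948 = 6046.41.
Real value added 2003 = 8930.3 / 1.422 = 6280.10.
Real growth = 6280.10 / 6046.41 − 1 = 0.0386.

3.86%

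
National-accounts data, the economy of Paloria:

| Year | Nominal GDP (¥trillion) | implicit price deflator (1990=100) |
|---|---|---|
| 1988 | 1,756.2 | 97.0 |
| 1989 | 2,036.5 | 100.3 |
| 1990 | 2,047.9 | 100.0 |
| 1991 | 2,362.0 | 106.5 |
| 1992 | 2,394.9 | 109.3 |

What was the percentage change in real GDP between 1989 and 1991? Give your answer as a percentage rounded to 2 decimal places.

Real GDP 1989 = 2036.5/1.003 = 2030.41.
Real GDP 1991 = 2362.0/1.065 = 2217.84.
Change = 2217.84/2030.41 − 1 = 0.0923.

9.23%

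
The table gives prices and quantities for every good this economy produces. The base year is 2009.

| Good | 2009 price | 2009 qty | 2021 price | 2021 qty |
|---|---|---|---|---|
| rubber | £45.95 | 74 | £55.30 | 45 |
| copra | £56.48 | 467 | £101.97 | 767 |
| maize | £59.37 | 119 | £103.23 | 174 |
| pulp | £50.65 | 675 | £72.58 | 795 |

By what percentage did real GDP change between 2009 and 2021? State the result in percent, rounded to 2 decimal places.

35.13%

Real GDP 2009 = Nominal GDP 2009 = 45.95·74 + 56.48·467 + 59.37·119 + 50.65·675 = 71030.24.
Real GDP 2021 (at 2009 prices) = 45.95·45 + 56.48·767 + 59.37·174 + 50.65·795 = 95985.04.
Real growth = 95985.04/71030.24 − 1 = 0.3513.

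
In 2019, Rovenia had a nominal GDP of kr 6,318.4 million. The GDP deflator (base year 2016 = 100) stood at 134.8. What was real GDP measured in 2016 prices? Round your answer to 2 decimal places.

kr 4,687.24 million

Real GDP = Nominal / (GDP deflator/100) = 6318.4 / 1.348 = 4687.24.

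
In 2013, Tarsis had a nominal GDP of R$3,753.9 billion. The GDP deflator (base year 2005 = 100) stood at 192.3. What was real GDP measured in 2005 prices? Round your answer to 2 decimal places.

Real GDP = Nominal / (GDP deflator/100) = 3753.9 / 1.923 = 1952.11.

R$1,952.11 billion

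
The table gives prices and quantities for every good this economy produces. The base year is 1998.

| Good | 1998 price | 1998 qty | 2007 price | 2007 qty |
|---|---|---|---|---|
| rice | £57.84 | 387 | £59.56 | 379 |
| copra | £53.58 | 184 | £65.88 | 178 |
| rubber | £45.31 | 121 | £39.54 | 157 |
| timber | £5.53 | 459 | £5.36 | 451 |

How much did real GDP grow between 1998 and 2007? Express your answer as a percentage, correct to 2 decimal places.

1.99%

Real GDP 1998 = Nominal GDP 1998 = 57.84·387 + 53.58·184 + 45.31·121 + 5.53·459 = 40263.58.
Real GDP 2007 (at 1998 prices) = 57.84·379 + 53.58·178 + 45.31·157 + 5.53·451 = 41066.30.
Real growth = 41066.30/40263.58 − 1 = 0.0199.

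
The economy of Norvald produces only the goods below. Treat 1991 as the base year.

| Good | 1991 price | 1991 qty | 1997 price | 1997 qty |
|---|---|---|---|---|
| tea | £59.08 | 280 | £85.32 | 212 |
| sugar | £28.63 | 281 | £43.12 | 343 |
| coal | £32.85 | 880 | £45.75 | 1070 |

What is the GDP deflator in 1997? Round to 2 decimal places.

Nominal GDP 1997 = 85.32·212 + 43.12·343 + 45.75·1070 = 81830.50.
Real GDP 1997 (at 1991 prices) = 59.08·212 + 28.63·343 + 32.85·1070 = 57494.55.
Deflator = Nominal/Real × 100 = 81830.50/57494.55 × 100 = 142.327.

142.33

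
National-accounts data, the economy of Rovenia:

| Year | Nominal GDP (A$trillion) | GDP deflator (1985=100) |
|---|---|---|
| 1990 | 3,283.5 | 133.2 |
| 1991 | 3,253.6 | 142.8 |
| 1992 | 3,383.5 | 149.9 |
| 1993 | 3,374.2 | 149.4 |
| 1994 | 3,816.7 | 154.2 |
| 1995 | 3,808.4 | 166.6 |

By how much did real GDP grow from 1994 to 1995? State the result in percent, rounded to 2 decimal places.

-7.64%

Real GDP 1994 = 3816.7/1.542 = 2475.16.
Real GDP 1995 = 3808.4/1.666 = 2285.95.
Change = 2285.95/2475.16 − 1 = -0.0764.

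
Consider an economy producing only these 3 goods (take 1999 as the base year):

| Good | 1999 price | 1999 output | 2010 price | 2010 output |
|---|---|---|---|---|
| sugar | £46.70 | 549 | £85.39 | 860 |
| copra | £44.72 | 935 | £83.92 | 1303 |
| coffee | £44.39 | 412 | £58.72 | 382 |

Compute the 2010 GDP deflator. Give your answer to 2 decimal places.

177.85

Nominal GDP 2010 = 85.39·860 + 83.92·1303 + 58.72·382 = 205214.20.
Real GDP 2010 (at 1999 prices) = 46.70·860 + 44.72·1303 + 44.39·382 = 115389.14.
Deflator = Nominal/Real × 100 = 205214.20/115389.14 × 100 = 177.845.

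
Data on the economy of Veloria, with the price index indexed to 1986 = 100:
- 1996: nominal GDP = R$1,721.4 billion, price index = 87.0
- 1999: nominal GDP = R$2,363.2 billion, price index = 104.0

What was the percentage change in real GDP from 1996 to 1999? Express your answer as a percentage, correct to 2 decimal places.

Deflate each year: 1996 → 1721.4/0.870 = 1978.62; 1999 → 2363.2/1.040 = 2272.31.
So real GDP changed by 2272.31/1978.62 − 1 = 0.1484, i.e. 14.84%.

14.84%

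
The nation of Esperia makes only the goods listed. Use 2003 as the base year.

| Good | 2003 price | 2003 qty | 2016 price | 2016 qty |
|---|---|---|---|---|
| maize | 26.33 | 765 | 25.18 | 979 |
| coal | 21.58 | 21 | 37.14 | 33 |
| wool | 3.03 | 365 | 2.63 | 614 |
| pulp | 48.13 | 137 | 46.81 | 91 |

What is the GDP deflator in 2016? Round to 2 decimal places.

Nominal GDP 2016 = 25.18·979 + 37.14·33 + 2.63·614 + 46.81·91 = 31751.37.
Real GDP 2016 (at 2003 prices) = 26.33·979 + 21.58·33 + 3.03·614 + 48.13·91 = 32729.46.
Deflator = Nominal/Real × 100 = 31751.37/32729.46 × 100 = 97.012.

97.01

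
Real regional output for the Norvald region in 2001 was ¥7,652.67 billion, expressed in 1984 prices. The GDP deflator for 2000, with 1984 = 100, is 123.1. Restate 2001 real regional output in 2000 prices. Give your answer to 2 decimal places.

¥9,420.44 billion

Real regional output in 2000 prices = Real regional output in 1984 prices × (P_2000/P_1984) = 7652.67 × 1.231 = 9420.44.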